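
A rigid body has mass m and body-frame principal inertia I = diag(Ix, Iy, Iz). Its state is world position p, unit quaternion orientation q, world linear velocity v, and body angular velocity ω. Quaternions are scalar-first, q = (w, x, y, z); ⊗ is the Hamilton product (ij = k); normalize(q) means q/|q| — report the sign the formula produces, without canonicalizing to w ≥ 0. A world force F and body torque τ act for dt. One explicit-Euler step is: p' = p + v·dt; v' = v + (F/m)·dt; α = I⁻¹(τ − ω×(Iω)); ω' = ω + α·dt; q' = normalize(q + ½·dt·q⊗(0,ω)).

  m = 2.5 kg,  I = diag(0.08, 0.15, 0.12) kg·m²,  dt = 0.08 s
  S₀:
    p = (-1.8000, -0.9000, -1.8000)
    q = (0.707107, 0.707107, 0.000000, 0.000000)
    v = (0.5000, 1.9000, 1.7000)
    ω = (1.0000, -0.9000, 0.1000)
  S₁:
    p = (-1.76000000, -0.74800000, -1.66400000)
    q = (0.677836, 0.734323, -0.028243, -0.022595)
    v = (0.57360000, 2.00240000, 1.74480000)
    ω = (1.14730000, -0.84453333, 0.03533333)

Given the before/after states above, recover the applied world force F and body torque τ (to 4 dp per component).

ω₁ − ω₀ = (0.14730000, 0.05546667, -0.06466667)
ω₀×(Iω₀) = (0.0027, -0.0040, -0.0630)
I·α + gyro = (0.1500, 0.1000, -0.1600)
v₁ − v₀ = (0.07360000, 0.10240000, 0.04480000)
applied force F = (2.3000, 3.2000, 1.4000)

F = (2.3000, 3.2000, 1.4000)
τ = (0.1500, 0.1000, -0.1600)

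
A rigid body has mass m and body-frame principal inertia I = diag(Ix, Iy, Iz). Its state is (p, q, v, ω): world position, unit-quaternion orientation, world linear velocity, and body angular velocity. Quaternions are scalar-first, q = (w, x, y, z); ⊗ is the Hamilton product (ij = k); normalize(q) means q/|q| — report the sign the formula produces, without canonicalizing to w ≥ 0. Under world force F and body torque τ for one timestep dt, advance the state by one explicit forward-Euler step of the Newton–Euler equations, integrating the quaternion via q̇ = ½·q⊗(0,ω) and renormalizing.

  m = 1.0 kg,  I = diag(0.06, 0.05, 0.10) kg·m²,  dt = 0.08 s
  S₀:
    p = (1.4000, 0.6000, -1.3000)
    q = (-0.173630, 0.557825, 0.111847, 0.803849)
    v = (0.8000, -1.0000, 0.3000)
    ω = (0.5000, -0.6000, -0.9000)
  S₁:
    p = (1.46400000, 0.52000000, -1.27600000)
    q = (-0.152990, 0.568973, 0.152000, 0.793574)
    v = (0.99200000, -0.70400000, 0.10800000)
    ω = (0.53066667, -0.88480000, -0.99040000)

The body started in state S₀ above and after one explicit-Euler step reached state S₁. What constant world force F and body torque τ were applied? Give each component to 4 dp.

F = (2.4000, 3.7000, -2.4000)
τ = (0.0500, -0.1600, -0.1100)

v₁ − v₀ = (0.19200000, 0.29600000, -0.19200000)
F = m·Δv/dt = (2.4000, 3.7000, -2.4000)
ω₁ − ω₀ = (0.03066667, -0.28480000, -0.09040000)
ω₀×(Iω₀) = (0.0270, 0.0180, 0.0030)
I·α + gyro = (0.0500, -0.1600, -0.1100)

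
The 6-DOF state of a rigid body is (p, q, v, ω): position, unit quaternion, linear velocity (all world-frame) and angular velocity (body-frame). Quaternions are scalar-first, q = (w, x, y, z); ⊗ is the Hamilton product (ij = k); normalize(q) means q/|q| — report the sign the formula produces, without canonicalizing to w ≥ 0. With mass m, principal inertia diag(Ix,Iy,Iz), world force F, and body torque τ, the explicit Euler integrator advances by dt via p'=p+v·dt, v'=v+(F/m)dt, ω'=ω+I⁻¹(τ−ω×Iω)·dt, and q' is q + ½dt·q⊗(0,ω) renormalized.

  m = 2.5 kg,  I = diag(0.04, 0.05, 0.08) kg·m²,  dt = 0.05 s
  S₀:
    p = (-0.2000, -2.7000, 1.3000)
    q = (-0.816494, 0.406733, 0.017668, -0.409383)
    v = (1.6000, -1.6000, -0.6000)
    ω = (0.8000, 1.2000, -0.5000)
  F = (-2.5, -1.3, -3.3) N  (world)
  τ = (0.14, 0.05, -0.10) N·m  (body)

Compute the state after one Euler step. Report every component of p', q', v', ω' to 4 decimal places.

gyro term ω×Iω = (-0.0180, 0.0160, 0.0096)
α = I⁻¹(τ − ω×Iω) = (3.9500, 0.6800, -1.3700)
new body rate ω' = (0.9975, 1.2340, -0.5685)
q⊗(0,ω) = (-0.5512795, -0.1707696, -1.1039327, 0.8821922)
q + ½dt·q⊗(0,ω), renormalized = (-0.8297, 0.4022, -0.0099, -0.3870)
new position p' = (-0.1200, -2.7800, 1.2700)
v + (F/m)dt = (1.5500, -1.6260, -0.6660)

p' = (-0.1200, -2.7800, 1.2700)
q' = (-0.8297, 0.4022, -0.0099, -0.3870)
v' = (1.5500, -1.6260, -0.6660)
ω' = (0.9975, 1.2340, -0.5685)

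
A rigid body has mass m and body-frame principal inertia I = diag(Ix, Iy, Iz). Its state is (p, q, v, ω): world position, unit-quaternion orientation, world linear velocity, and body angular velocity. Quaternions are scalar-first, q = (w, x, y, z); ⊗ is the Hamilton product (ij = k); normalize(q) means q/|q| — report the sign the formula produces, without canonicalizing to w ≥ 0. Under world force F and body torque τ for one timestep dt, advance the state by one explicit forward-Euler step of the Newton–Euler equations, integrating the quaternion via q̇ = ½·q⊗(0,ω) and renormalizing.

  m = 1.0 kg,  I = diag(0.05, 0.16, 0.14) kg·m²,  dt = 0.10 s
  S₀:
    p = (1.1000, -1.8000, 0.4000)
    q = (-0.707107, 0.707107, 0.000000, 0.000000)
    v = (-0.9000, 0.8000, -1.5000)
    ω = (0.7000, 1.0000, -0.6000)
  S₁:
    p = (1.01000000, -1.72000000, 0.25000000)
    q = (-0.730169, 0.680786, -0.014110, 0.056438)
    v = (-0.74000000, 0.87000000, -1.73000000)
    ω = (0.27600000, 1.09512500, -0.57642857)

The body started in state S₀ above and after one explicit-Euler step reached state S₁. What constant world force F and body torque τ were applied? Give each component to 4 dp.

F = (1.6000, 0.7000, -2.3000)
τ = (-0.2000, 0.1900, 0.1100)

velocity change Δv = (0.16000000, 0.07000000, -0.23000000)
m·(v₁−v₀)/dt = (1.6000, 0.7000, -2.3000)
rate change Δω = (-0.42400000, 0.09512500, 0.02357143)
gyro term ω₀×Iω₀ = (0.0120, 0.0378, 0.0770)
τ = I·(Δω/dt) + ω₀×(Iω₀) = (-0.2000, 0.1900, 0.1100)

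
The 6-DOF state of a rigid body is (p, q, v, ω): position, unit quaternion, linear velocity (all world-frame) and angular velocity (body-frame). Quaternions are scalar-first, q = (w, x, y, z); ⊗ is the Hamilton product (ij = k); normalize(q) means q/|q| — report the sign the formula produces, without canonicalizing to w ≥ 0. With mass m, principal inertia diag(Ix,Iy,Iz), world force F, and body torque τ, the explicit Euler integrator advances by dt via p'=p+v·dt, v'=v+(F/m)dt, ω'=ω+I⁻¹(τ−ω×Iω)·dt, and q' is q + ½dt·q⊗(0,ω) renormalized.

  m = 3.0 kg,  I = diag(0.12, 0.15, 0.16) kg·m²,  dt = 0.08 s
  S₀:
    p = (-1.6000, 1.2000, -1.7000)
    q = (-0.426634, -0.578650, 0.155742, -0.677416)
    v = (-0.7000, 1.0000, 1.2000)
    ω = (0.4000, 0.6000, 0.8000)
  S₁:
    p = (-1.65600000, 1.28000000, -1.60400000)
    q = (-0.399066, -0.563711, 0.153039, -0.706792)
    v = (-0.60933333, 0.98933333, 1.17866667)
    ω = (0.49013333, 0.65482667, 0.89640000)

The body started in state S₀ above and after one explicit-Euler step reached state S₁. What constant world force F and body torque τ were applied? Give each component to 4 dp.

F = (3.4000, -0.4000, -0.8000)
τ = (0.1400, 0.0900, 0.2000)

rate change Δω = (0.09013333, 0.05482667, 0.09640000)
applied torque τ = (0.1400, 0.0900, 0.2000)
v₁ − v₀ = (0.09066667, -0.01066667, -0.02133333)
applied force F = (3.4000, -0.4000, -0.8000)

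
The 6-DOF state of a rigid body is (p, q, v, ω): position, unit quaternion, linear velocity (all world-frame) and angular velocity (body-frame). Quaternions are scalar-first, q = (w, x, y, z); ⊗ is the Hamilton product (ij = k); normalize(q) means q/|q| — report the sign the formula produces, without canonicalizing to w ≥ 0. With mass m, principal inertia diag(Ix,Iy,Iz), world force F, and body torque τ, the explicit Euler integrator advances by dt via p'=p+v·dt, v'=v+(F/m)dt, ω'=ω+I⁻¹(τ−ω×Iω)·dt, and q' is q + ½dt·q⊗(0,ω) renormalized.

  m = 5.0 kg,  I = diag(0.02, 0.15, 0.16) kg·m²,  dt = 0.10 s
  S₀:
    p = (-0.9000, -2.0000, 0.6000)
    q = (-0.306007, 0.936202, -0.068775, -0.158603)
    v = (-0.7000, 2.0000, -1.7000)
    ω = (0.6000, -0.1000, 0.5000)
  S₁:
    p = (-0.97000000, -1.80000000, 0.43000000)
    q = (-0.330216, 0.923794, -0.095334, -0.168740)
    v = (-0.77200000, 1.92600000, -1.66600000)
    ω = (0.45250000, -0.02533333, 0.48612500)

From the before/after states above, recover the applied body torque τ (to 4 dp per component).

Δω = ω₁−ω₀ = (-0.14750000, 0.07466667, -0.01387500)
gyro term ω₀×Iω₀ = (-0.0005, -0.0420, -0.0078)
τ = I·(Δω/dt) + ω₀×(Iω₀) = (-0.0300, 0.0700, -0.0300)

τ = (-0.0300, 0.0700, -0.0300)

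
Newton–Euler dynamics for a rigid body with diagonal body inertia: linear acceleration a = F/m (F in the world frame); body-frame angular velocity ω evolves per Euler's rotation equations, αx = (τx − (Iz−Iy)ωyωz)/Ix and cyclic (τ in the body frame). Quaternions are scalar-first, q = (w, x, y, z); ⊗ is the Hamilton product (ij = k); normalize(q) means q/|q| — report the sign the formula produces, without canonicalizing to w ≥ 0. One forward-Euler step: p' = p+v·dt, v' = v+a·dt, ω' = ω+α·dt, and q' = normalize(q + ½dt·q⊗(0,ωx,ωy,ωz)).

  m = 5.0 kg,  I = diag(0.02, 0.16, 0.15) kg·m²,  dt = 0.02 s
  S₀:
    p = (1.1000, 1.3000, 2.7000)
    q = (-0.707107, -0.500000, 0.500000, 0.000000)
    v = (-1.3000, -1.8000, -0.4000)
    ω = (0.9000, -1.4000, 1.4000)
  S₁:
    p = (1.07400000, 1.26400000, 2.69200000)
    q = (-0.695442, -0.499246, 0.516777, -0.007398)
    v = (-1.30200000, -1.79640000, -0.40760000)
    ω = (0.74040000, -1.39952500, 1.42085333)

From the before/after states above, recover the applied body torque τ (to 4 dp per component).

rate change Δω = (-0.15960000, 0.00047500, 0.02085333)
gyro term ω₀×Iω₀ = (0.0196, -0.1638, -0.1764)
I·α + gyro = (-0.1400, -0.1600, -0.0200)

τ = (-0.1400, -0.1600, -0.0200)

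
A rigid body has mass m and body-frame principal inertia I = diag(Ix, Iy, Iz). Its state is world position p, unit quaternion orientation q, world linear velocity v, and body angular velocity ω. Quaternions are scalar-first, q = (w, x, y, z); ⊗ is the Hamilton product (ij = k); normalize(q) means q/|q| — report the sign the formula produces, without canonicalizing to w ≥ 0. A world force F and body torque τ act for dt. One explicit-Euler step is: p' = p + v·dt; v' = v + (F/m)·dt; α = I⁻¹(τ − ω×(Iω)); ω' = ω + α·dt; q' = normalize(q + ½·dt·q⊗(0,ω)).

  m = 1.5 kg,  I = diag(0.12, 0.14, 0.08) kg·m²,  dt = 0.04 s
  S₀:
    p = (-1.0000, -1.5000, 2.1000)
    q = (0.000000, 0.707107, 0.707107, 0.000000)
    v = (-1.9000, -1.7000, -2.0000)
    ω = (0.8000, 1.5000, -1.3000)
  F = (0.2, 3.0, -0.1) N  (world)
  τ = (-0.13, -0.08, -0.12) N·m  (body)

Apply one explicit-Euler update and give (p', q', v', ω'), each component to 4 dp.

angular accel α = (-2.0583, -0.2743, -1.8000)
new body rate ω' = (0.7177, 1.4890, -1.3720)
2q̇ = q⊗(0,ω) = (-1.6263461, -0.9192391, 0.9192391, 0.4949749)
q' = normalize(q + ½dt·q⊗(0,ω)) = (-0.0325, 0.6881, 0.7248, 0.0099)
a = (0.1333, 2.0000, -0.0667)
new position p' = (-1.0760, -1.5680, 2.0200)
v + (F/m)dt = (-1.8947, -1.6200, -2.0027)

p' = (-1.0760, -1.5680, 2.0200)
q' = (-0.0325, 0.6881, 0.7248, 0.0099)
v' = (-1.8947, -1.6200, -2.0027)
ω' = (0.7177, 1.4890, -1.3720)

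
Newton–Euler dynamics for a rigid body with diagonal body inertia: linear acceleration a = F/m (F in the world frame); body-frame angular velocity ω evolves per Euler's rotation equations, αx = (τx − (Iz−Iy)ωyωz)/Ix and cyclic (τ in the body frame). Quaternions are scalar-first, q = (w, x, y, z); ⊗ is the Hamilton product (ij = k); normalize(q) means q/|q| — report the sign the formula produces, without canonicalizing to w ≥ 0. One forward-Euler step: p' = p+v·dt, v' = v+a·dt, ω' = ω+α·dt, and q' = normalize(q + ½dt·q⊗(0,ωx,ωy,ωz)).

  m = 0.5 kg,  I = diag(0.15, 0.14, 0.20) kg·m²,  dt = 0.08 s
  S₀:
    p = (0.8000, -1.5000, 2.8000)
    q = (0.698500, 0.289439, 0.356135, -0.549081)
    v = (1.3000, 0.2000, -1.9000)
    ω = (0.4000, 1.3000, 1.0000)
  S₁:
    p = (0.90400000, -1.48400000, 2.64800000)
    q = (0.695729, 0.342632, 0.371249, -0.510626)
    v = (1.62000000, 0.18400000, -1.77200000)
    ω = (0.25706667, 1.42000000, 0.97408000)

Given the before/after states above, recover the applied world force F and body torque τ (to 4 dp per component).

F = (2.0000, -0.1000, 0.8000)
τ = (-0.1900, 0.1900, -0.0700)

Δv = v₁−v₀ = (0.32000000, -0.01600000, 0.12800000)
applied force F = (2.0000, -0.1000, 0.8000)
Δω = ω₁−ω₀ = (-0.14293333, 0.12000000, -0.02592000)
precession coupling = (0.0780, -0.0200, -0.0052)
I·α + gyro = (-0.1900, 0.1900, -0.0700)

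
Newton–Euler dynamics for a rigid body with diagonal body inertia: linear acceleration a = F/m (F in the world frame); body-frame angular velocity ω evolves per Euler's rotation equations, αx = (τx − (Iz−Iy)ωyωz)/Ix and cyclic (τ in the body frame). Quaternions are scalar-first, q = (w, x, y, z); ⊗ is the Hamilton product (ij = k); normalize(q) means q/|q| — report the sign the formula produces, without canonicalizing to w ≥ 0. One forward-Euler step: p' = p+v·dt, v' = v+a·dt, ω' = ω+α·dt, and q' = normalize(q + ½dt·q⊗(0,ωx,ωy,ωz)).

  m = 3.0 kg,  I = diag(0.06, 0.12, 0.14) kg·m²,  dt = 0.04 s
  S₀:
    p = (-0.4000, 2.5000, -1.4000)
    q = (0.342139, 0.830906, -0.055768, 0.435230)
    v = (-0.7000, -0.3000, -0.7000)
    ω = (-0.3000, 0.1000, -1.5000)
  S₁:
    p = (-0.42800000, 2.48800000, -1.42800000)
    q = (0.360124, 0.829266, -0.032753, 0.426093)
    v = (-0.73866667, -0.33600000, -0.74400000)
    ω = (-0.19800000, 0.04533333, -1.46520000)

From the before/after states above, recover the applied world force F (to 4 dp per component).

F = (-2.9000, -2.7000, -3.3000)

Δv = v₁−v₀ = (-0.03866667, -0.03600000, -0.04400000)
m·(v₁−v₀)/dt = (-2.9000, -2.7000, -3.3000)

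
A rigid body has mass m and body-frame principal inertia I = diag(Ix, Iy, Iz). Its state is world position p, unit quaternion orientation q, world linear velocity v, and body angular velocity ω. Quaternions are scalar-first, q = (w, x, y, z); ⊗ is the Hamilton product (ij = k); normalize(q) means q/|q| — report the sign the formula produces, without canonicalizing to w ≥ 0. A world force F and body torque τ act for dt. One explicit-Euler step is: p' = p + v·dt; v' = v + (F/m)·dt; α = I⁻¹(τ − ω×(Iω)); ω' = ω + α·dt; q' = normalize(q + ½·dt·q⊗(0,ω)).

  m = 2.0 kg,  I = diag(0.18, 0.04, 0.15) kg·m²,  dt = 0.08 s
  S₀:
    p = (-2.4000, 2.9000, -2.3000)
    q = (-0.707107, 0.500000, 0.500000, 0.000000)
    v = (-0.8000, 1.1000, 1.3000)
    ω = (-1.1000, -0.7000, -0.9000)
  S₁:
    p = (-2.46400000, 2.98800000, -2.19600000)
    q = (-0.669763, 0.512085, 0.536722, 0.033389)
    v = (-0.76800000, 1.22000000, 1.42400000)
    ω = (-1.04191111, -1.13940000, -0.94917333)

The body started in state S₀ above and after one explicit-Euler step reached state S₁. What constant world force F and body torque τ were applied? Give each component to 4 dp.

F = (0.8000, 3.0000, 3.1000)
τ = (0.2000, -0.1900, -0.2000)

ω₁ − ω₀ = (0.05808889, -0.43940000, -0.04917333)
ω₀×(Iω₀) = (0.0693, 0.0297, -0.1078)
applied torque τ = (0.2000, -0.1900, -0.2000)
velocity change Δv = (0.03200000, 0.12000000, 0.12400000)
m·(v₁−v₀)/dt = (0.8000, 3.0000, 3.1000)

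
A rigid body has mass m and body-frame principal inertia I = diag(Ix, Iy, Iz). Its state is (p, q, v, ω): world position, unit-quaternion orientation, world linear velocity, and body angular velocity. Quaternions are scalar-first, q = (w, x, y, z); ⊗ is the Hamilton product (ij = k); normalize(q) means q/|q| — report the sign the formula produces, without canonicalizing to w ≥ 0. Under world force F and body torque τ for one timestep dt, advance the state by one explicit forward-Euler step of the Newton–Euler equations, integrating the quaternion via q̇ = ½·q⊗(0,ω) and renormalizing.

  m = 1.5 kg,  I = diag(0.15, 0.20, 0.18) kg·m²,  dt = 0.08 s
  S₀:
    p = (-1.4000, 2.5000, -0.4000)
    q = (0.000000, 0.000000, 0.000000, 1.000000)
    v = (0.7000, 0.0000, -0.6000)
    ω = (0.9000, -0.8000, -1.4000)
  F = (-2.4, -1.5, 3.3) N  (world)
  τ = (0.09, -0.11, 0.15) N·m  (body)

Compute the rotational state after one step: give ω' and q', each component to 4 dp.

ω' = (0.9599, -0.8591, -1.3173)
q' = (0.0558, 0.0319, 0.0359, 0.9973)

α = I⁻¹(τ − ω×Iω) = (0.7493, -0.7390, 1.0333)
ω' = ω + α·dt = (0.9599, -0.8591, -1.3173)
2q̇ = q⊗(0,ω) = (1.4000000, 0.8000000, 0.9000000, 0.0000000)
q + ½dt·q⊗(0,ω), renormalized = (0.0558, 0.0319, 0.0359, 0.9973)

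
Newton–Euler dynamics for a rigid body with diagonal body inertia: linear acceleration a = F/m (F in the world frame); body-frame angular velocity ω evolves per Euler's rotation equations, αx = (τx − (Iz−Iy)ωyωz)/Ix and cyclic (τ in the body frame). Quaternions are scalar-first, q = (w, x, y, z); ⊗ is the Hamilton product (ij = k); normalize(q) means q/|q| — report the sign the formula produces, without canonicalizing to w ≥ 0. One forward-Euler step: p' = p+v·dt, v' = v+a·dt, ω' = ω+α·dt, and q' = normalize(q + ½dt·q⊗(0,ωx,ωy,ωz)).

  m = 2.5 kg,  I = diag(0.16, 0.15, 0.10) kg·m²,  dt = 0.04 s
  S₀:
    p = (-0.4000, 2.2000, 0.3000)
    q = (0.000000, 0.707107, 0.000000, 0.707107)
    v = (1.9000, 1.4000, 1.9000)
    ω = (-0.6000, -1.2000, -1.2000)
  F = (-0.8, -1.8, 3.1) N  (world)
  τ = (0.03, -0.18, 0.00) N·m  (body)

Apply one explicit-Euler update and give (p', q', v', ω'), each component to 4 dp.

(τ − ω×Iω)/I = (0.6375, -1.4880, 0.0720)
new body rate ω' = (-0.5745, -1.2595, -1.1971)
Hamilton product q⊗(0,ω) = (1.2727926, 0.8485284, 0.4242642, -0.8485284)
q' = normalize(q + ½dt·q⊗(0,ω)) = (0.0254, 0.7236, 0.0085, 0.6897)
a = (-0.3200, -0.7200, 1.2400)
p + v·dt = (-0.3240, 2.2560, 0.3760)
v' = v + a·dt = (1.8872, 1.3712, 1.9496)

p' = (-0.3240, 2.2560, 0.3760)
q' = (0.0254, 0.7236, 0.0085, 0.6897)
v' = (1.8872, 1.3712, 1.9496)
ω' = (-0.5745, -1.2595, -1.1971)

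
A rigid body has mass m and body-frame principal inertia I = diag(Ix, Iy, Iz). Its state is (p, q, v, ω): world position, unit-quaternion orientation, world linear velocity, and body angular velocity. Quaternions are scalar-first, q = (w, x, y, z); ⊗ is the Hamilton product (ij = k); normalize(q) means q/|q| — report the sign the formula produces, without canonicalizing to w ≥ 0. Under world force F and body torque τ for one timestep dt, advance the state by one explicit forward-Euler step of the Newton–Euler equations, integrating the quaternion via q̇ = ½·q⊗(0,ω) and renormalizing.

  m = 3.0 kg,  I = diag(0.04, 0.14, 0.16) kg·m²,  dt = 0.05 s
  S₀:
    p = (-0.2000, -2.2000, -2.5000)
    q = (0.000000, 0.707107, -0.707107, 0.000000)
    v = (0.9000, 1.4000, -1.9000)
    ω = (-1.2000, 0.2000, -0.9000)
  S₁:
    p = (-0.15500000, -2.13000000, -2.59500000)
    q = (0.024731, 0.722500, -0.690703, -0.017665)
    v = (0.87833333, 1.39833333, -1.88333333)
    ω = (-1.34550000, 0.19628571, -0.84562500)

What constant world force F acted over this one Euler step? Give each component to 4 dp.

Δv = v₁−v₀ = (-0.02166667, -0.00166667, 0.01666667)
m·(v₁−v₀)/dt = (-1.3000, -0.1000, 1.0000)

F = (-1.3000, -0.1000, 1.0000)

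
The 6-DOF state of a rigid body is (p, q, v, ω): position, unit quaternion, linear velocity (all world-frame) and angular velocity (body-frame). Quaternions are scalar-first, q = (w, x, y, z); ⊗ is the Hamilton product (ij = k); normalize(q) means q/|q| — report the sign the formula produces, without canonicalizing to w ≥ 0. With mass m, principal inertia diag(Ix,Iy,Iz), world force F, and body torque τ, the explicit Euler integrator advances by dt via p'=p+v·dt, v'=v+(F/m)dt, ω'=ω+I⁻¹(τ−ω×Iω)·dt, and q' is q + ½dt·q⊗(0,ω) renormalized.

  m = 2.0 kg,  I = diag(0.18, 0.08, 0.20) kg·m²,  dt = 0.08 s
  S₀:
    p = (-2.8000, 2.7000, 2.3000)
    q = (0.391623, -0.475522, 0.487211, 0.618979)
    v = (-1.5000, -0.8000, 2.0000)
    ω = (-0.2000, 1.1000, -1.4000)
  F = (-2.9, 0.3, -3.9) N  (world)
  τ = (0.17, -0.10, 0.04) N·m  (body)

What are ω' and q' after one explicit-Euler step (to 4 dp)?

ω' = (-0.0423, 1.0056, -1.3928)
q' = (0.4000, -0.5318, 0.4717, 0.5785)

ω×(Iω) gyroscopic = (-0.1848, -0.0056, 0.0220)
(τ − ω×Iω)/I = (1.9711, -1.1800, 0.0900)
ω' = ω + α·dt = (-0.0423, 1.0056, -1.3928)
Hamilton product q⊗(0,ω) = (0.2355341, -1.4412969, -0.3587413, -0.9739042)
q' = normalize(q + ½dt·q⊗(0,ω)) = (0.4000, -0.5318, 0.4717, 0.5785)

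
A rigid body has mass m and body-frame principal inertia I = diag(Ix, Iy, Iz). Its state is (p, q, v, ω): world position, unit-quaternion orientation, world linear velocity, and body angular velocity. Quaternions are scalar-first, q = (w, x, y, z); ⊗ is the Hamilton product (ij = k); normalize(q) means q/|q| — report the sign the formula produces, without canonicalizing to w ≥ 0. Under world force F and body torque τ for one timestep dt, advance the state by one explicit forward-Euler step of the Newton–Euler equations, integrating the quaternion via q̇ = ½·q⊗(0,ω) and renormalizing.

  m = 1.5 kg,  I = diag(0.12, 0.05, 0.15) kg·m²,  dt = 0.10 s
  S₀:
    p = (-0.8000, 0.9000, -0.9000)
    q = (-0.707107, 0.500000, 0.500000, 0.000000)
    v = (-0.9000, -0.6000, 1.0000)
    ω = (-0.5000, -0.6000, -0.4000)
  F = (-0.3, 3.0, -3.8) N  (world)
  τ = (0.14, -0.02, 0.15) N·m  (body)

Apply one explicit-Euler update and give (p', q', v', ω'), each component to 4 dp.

precession coupling ω×(Iω) = (0.0240, -0.0060, -0.0210)
α = I⁻¹(τ − ω×Iω) = (0.9667, -0.2800, 1.1400)
ω' = ω + α·dt = (-0.4033, -0.6280, -0.2860)
Hamilton product q⊗(0,ω) = (0.5500000, 0.1535535, 0.6242642, 0.2328428)
q' = normalize(q + ½dt·q⊗(0,ω)) = (-0.6790, 0.5072, 0.5307, 0.0116)
p + v·dt = (-0.8900, 0.8400, -0.8000)
new velocity v' = (-0.9200, -0.4000, 0.7467)

p' = (-0.8900, 0.8400, -0.8000)
q' = (-0.6790, 0.5072, 0.5307, 0.0116)
v' = (-0.9200, -0.4000, 0.7467)
ω' = (-0.4033, -0.6280, -0.2860)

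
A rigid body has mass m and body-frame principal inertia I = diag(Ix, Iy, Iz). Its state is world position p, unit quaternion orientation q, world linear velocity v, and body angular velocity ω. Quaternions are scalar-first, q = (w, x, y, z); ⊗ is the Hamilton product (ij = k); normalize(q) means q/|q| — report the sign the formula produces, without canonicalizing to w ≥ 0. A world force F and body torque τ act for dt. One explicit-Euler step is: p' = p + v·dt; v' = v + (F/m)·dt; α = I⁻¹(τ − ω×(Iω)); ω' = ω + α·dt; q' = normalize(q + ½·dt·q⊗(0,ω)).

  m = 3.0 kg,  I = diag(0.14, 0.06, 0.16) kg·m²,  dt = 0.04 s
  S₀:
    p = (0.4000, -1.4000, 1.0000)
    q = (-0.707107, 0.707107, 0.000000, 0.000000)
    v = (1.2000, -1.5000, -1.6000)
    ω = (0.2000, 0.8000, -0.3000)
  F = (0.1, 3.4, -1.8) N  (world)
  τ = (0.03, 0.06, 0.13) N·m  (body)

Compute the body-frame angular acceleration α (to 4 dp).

precession coupling ω×(Iω) = (-0.0240, 0.0012, -0.0128)
α = I⁻¹(τ − ω×Iω) = (0.3857, 0.9800, 0.8925)

α = (0.3857, 0.9800, 0.8925)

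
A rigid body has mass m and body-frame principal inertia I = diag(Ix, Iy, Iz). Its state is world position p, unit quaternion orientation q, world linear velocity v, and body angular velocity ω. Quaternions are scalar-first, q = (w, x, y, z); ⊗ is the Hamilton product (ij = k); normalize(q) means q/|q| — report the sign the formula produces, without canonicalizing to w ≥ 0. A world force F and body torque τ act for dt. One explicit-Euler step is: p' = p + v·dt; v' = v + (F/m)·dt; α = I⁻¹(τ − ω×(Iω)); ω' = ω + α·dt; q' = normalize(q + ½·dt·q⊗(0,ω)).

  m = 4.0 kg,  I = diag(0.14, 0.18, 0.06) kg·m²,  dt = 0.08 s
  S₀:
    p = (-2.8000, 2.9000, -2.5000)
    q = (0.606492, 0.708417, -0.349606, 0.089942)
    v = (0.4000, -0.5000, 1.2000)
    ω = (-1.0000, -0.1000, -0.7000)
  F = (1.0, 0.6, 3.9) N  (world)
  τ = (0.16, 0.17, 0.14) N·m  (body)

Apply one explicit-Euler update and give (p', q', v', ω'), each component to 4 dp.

(τ − ω×Iω)/I = (1.2029, 0.6333, 2.2667)
ω + α·dt = (-0.9038, -0.0493, -0.5187)
2q̇ = q⊗(0,ω) = (0.7364158, -0.3527736, 0.3453007, -0.8449921)
q' = normalize(q + ½dt·q⊗(0,ω)) = (0.6352, 0.6935, -0.3354, 0.0561)
a = (0.2500, 0.1500, 0.9750)
p' = p + v·dt = (-2.7680, 2.8600, -2.4040)
new velocity v' = (0.4200, -0.4880, 1.2780)

p' = (-2.7680, 2.8600, -2.4040)
q' = (0.6352, 0.6935, -0.3354, 0.0561)
v' = (0.4200, -0.4880, 1.2780)
ω' = (-0.9038, -0.0493, -0.5187)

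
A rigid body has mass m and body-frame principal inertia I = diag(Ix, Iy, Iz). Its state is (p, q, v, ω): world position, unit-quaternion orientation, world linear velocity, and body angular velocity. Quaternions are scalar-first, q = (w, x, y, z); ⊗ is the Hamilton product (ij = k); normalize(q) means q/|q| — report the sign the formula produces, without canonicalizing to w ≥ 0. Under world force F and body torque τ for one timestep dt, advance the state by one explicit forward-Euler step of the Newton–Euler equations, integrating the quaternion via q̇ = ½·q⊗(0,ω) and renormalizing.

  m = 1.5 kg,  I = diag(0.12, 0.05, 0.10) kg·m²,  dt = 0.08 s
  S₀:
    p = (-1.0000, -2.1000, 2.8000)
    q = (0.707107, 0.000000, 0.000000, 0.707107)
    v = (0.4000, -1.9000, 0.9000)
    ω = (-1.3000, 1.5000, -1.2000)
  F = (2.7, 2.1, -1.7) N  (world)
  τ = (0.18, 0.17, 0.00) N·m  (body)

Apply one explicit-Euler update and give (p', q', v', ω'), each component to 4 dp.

p' = (-0.9680, -2.2520, 2.8720)
q' = (0.7379, -0.0789, 0.0056, 0.6703)
v' = (0.5440, -1.7880, 0.8093)
ω' = (-1.1200, 1.7221, -1.3092)

p + v·dt = (-0.9680, -2.2520, 2.8720)
new velocity v' = (0.5440, -1.7880, 0.8093)
gyro term ω×Iω = (-0.0900, 0.0312, 0.1365)
α = I⁻¹(τ − ω×Iω) = (2.2500, 2.7760, -1.3650)
ω' = ω + α·dt = (-1.1200, 1.7221, -1.3092)
q⊗(0,ω) = (0.8485284, -1.9798996, 0.1414214, -0.8485284)
updated quaternion q' = (0.7379, -0.0789, 0.0056, 0.6703)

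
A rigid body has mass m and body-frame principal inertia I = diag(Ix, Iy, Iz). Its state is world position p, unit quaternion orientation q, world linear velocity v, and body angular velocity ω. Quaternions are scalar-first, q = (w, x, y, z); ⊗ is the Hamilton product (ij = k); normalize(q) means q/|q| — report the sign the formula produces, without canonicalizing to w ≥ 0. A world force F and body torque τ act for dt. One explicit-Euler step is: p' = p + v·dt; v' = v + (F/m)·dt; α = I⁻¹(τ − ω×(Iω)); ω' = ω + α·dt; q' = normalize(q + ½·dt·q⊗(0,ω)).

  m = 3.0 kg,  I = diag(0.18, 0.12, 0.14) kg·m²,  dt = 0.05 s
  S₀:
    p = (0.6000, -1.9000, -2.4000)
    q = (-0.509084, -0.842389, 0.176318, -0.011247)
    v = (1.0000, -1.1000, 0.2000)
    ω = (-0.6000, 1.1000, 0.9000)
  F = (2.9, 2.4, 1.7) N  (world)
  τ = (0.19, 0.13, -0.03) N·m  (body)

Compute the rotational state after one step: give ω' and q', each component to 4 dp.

α = I⁻¹(τ − ω×Iω) = (0.9456, 1.2633, -0.4971)
ω' = ω + α·dt = (-0.5527, 1.1632, 0.8751)
Hamilton product q⊗(0,ω) = (-0.6892609, 0.4765083, 0.2049059, -1.2790127)
q' = normalize(q + ½dt·q⊗(0,ω)) = (-0.5259, -0.8299, 0.1813, -0.0432)

ω' = (-0.5527, 1.1632, 0.8751)
q' = (-0.5259, -0.8299, 0.1813, -0.0432)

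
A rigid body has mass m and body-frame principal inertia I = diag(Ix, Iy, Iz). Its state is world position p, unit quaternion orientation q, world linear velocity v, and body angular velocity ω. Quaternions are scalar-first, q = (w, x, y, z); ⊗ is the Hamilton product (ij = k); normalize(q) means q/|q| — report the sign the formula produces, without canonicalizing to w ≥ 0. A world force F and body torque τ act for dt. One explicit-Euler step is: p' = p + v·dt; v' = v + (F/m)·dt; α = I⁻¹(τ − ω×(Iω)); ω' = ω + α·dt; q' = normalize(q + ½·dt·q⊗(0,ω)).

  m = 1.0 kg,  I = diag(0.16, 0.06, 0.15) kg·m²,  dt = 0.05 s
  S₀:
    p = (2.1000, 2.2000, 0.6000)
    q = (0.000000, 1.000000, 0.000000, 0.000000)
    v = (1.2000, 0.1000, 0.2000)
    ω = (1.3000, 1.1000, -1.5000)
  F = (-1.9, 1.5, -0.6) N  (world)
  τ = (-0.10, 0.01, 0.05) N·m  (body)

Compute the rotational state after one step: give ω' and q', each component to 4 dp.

ω×(Iω) gyroscopic = (-0.1485, -0.0195, -0.1430)
(τ − ω×Iω)/I = (0.3031, 0.4917, 1.2867)
ω + α·dt = (1.3152, 1.1246, -1.4357)
Hamilton product q⊗(0,ω) = (-1.3000000, 0.0000000, 1.5000000, 1.1000000)
q + ½dt·q⊗(0,ω), renormalized = (-0.0324, 0.9984, 0.0374, 0.0275)

ω' = (1.3152, 1.1246, -1.4357)
q' = (-0.0324, 0.9984, 0.0374, 0.0275)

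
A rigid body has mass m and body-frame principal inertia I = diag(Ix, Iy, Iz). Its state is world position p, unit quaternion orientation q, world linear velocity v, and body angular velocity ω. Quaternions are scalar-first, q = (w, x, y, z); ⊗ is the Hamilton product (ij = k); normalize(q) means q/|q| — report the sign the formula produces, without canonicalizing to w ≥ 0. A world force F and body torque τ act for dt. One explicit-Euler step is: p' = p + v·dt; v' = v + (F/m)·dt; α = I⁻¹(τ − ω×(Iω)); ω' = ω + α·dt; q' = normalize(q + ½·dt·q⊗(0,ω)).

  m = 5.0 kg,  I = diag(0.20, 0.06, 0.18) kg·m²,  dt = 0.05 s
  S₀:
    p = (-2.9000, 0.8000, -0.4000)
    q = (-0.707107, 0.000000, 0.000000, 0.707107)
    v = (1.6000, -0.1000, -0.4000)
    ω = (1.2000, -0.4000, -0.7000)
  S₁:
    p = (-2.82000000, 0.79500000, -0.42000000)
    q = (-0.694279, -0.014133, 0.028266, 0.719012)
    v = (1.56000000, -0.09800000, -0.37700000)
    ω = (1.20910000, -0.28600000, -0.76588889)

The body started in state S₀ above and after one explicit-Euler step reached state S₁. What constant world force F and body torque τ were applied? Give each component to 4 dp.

ω₁ − ω₀ = (0.00910000, 0.11400000, -0.06588889)
precession coupling = (0.0336, -0.0168, 0.0672)
τ = I·(Δω/dt) + ω₀×(Iω₀) = (0.0700, 0.1200, -0.1700)
velocity change Δv = (-0.04000000, 0.00200000, 0.02300000)
F = m·Δv/dt = (-4.0000, 0.2000, 2.3000)

F = (-4.0000, 0.2000, 2.3000)
τ = (0.0700, 0.1200, -0.1700)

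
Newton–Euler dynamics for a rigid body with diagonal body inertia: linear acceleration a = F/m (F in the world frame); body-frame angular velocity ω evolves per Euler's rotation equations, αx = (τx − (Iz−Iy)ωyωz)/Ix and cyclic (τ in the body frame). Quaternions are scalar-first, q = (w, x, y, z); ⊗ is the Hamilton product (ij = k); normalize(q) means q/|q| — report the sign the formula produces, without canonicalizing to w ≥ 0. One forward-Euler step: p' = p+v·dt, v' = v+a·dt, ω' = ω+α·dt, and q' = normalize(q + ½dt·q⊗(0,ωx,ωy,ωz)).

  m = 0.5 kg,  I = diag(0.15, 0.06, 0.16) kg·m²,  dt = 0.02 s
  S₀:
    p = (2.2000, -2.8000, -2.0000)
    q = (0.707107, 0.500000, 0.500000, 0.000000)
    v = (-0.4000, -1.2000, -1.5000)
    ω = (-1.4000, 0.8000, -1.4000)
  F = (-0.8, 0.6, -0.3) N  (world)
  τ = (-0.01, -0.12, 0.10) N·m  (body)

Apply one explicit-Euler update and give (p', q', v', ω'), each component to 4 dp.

p' = (2.1920, -2.8240, -2.0300)
q' = (0.7099, 0.4830, 0.5125, 0.0011)
v' = (-0.4320, -1.1760, -1.5120)
ω' = (-1.3864, 0.7665, -1.4001)

(τ − ω×Iω)/I = (0.6800, -1.6733, -0.0050)
ω' = ω + α·dt = (-1.3864, 0.7665, -1.4001)
Hamilton product q⊗(0,ω) = (0.3000000, -1.6899498, 1.2656856, 0.1100502)
updated quaternion q' = (0.7099, 0.4830, 0.5125, 0.0011)
new position p' = (2.1920, -2.8240, -2.0300)
v + (F/m)dt = (-0.4320, -1.1760, -1.5120)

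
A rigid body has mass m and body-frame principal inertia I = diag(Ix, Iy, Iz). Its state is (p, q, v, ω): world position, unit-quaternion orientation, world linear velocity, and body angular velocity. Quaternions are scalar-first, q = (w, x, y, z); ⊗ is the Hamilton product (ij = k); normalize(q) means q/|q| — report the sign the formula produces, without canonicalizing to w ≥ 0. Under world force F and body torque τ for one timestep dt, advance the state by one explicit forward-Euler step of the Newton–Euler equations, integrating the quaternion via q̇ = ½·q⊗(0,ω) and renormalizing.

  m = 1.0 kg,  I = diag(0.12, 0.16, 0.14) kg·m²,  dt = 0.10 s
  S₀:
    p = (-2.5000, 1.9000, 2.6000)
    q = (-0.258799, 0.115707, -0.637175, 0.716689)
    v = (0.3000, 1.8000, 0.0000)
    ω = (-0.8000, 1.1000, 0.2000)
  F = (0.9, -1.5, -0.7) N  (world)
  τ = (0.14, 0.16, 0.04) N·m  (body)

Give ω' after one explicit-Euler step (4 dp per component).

ω' = (-0.6797, 1.1980, 0.2537)

angular accel α = (1.2033, 0.9800, 0.5371)
ω + α·dt = (-0.6797, 1.1980, 0.2537)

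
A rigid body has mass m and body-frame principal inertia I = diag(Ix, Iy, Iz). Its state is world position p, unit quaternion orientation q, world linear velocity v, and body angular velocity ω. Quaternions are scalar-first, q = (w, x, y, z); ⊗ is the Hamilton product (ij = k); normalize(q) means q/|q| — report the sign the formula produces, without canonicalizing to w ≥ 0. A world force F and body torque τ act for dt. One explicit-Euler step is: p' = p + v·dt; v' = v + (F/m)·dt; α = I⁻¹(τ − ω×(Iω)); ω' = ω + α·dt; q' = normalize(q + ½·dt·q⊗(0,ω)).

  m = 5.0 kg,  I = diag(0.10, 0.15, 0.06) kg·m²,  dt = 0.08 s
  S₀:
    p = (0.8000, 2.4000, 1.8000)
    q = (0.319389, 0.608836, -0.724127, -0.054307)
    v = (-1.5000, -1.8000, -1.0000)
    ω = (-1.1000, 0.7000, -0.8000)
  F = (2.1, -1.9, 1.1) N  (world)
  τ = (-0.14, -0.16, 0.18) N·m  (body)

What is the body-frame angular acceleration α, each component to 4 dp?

ω×(Iω) gyroscopic = (0.0504, 0.0352, -0.0385)
angular accel α = (-1.9040, -1.3013, 3.6417)

α = (-1.9040, -1.3013, 3.6417)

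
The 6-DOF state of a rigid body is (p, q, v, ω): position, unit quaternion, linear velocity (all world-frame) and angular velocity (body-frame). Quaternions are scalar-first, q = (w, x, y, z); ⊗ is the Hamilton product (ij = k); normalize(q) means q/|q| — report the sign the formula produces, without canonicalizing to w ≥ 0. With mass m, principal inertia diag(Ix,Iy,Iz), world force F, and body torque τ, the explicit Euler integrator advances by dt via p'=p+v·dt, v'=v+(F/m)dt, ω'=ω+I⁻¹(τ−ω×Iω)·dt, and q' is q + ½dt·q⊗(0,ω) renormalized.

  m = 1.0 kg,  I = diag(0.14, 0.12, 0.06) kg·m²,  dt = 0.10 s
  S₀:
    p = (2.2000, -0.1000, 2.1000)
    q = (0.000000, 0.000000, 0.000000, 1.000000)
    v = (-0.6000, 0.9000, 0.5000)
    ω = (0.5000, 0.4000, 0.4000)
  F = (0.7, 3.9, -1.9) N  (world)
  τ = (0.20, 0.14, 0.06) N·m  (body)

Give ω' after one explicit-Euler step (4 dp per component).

ω' = (0.6497, 0.5033, 0.5067)

angular accel α = (1.4971, 1.0333, 1.0667)
new body rate ω' = (0.6497, 0.5033, 0.5067)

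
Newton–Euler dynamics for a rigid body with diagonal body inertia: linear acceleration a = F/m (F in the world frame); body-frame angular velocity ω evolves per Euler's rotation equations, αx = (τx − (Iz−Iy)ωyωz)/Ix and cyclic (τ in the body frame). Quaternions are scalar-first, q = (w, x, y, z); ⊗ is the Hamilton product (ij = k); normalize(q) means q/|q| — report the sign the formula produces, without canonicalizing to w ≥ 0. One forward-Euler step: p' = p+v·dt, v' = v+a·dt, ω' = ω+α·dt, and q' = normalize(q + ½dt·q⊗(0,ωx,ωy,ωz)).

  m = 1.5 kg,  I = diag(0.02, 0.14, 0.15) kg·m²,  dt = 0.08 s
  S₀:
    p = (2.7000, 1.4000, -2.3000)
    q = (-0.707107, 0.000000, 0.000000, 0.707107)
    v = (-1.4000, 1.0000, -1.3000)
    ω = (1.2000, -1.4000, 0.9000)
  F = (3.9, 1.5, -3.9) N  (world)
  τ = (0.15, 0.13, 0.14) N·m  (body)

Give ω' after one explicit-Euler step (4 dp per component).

angular accel α = (8.1300, 1.9314, 2.2773)
ω + α·dt = (1.8504, -1.2455, 1.0822)

ω' = (1.8504, -1.2455, 1.0822)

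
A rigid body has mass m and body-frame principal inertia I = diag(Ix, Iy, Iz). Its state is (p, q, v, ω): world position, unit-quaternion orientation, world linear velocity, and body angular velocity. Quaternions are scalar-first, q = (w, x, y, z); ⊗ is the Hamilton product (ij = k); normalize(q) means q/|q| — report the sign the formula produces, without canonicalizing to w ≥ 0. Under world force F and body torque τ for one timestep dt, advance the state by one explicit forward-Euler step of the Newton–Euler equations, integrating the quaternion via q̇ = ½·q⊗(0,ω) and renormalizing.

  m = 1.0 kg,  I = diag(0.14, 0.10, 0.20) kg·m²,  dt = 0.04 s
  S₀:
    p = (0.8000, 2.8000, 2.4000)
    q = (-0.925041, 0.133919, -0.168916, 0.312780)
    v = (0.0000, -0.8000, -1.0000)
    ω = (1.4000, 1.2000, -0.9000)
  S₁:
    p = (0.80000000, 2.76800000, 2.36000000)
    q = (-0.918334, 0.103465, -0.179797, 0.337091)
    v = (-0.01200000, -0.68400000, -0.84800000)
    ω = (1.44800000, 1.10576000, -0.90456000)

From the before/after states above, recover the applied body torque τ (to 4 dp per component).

Δω = ω₁−ω₀ = (0.04800000, -0.09424000, -0.00456000)
I·α + gyro = (0.0600, -0.1600, -0.0900)

τ = (0.0600, -0.1600, -0.0900)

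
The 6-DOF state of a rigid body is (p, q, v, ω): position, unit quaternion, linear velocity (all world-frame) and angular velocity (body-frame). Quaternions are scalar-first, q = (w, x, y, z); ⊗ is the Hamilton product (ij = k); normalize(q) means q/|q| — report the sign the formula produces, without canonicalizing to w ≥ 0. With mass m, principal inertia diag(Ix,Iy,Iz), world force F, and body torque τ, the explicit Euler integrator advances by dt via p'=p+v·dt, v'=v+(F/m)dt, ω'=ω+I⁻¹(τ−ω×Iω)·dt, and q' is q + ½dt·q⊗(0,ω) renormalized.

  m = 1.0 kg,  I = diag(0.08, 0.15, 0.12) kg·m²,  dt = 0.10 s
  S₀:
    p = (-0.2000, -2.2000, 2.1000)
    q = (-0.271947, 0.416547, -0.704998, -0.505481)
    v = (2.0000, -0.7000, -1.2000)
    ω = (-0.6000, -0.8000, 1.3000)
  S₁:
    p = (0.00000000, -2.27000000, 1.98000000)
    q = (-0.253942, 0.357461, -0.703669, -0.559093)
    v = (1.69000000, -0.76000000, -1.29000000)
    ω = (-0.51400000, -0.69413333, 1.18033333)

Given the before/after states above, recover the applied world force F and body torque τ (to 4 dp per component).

F = (-3.1000, -0.6000, -0.9000)
τ = (0.1000, 0.1900, -0.1100)

Δv = v₁−v₀ = (-0.31000000, -0.06000000, -0.09000000)
F = m·Δv/dt = (-3.1000, -0.6000, -0.9000)
rate change Δω = (0.08600000, 0.10586667, -0.11966667)
gyro term ω₀×Iω₀ = (0.0312, 0.0312, 0.0336)
applied torque τ = (0.1000, 0.1900, -0.1100)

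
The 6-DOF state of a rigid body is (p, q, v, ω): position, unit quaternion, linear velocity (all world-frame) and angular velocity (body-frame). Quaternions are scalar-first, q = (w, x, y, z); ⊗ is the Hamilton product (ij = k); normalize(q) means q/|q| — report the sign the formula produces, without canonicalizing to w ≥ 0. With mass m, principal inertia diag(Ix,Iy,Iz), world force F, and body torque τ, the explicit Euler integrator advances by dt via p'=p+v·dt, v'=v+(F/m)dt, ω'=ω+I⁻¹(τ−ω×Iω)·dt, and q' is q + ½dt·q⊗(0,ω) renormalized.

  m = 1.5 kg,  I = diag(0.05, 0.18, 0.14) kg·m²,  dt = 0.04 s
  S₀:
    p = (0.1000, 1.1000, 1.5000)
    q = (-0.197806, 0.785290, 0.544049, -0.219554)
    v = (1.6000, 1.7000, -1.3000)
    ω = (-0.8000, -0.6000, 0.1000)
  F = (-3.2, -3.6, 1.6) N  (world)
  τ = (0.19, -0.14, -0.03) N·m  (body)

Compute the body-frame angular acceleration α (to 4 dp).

gyro term ω×Iω = (0.0024, 0.0072, 0.0624)
angular accel α = (3.7520, -0.8178, -0.6600)

α = (3.7520, -0.8178, -0.6600)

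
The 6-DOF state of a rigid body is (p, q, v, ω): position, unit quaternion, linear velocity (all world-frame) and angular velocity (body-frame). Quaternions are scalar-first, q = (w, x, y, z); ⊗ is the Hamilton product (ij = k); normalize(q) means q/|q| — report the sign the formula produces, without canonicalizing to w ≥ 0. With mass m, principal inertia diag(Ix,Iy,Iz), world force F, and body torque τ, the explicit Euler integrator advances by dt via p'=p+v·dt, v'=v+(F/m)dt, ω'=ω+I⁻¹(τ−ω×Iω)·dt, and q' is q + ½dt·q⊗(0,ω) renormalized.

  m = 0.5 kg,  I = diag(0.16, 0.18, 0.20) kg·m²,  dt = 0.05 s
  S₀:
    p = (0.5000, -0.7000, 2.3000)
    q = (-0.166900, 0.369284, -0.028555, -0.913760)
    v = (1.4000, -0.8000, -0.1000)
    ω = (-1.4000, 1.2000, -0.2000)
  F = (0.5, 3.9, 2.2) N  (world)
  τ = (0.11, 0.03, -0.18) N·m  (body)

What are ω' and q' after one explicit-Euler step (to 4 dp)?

(τ − ω×Iω)/I = (0.7175, 0.2289, -0.7320)
new body rate ω' = (-1.3641, 1.2114, -0.2366)
2q̇ = q⊗(0,ω) = (0.3685116, 1.3358830, 1.1528408, 0.4365438)
q + ½dt·q⊗(0,ω), renormalized = (-0.1575, 0.4022, 0.0003, -0.9019)

ω' = (-1.3641, 1.2114, -0.2366)
q' = (-0.1575, 0.4022, 0.0003, -0.9019)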